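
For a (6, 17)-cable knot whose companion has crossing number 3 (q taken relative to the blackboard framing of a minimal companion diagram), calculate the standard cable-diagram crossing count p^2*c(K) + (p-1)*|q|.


Step 1: Each of the c(K) crossings of the companion diagram becomes p*p = p^2 crossings among the p parallel strands, and each of the |q| twists s_1 s_2 ... s_(p-1) adds (p-1) crossings.
  Crossings = p^2 * c(K) + (p-1)*|q|
Step 2: = 6^2 * 3 + (6-1)*17
Step 3: = 36*3 + 5*17
Step 4: = 108 + 85 = 193

193


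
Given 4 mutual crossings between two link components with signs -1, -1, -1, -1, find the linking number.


Step 1: Count positive crossings: 0
Step 2: Count negative crossings: 4
Step 3: Sum of signs = 0 - 4 = -4
Step 4: Linking number = sum/2 = -4/2 = -2

-2


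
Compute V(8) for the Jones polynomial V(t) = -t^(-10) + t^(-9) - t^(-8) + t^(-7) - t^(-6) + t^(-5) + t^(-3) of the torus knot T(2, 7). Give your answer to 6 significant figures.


Substituting t = 8 into V(t) = -t^(-10) + t^(-9) - t^(-8) + t^(-7) - t^(-6) + t^(-5) + t^(-3):
  (-)t^(-10) = -9.31323e-10
  (+)t^(-9) = 7.45058e-09
  (-)t^(-8) = -5.96046e-08
  (+)t^(-7) = 4.76837e-07
  (-)t^(-6) = -3.8147e-06
  (+)t^(-5) = 3.05176e-05
  (+)t^(-3) = 0.00195312
Sum = (-9.31323e-10) + (7.45058e-09) + (-5.96046e-08) + (4.76837e-07) + (-3.8147e-06) + (3.05176e-05) + (0.00195312)
= 0.001980251633
Rounded to 6 significant figures: 0.00198025

0.00198025


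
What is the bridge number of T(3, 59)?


The bridge number of T(p,q) is min(p,q).
min(3, 59) = 3

3


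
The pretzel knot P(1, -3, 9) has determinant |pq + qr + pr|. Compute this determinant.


Step 1: Compute pq + qr + pr.
pq = 1*(-3) = -3
qr = (-3)*9 = -27
pr = 1*9 = 9
pq + qr + pr = -3 + (-27) + 9 = -21
Step 2: Take absolute value.
det(P(1,-3,9)) = |-21| = 21

21


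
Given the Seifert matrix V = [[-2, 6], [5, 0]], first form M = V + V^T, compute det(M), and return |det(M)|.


Step 1: Form V + V^T where V = [[-2, 6], [5, 0]]
  V^T = [[-2, 5], [6, 0]]
  V + V^T = [[-4, 11], [11, 0]]
Step 2: det(V + V^T) = (-4)*0 - 11*11
  = 0 - 121 = -121
Step 3: Knot determinant = |det(V + V^T)| = |-121| = 121

121


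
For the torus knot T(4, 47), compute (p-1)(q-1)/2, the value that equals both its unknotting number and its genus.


For a torus knot T(p,q), both the unknotting number and genus equal (p-1)(q-1)/2.
= (4-1)(47-1)/2
= 3*46/2
= 138/2 = 69

69


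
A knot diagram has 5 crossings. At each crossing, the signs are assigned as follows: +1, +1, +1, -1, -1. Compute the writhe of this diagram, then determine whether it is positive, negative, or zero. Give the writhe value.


Step 1: Count positive crossings (+1).
Positive crossings: 3
Step 2: Count negative crossings (-1).
Negative crossings: 2
Step 3: Writhe = (positive) - (negative)
w = 3 - 2 = 1
Step 4: |w| = 1, and w is positive

1


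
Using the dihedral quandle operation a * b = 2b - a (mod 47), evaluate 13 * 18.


13 * 18 = 2*18 - 13 mod 47
= 36 - 13 mod 47
= 23 mod 47 = 23

23


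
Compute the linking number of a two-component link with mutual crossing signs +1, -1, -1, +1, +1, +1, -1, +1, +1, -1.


Step 1: Count positive crossings: 6
Step 2: Count negative crossings: 4
Step 3: Sum of signs = 6 - 4 = 2
Step 4: Linking number = sum/2 = 2/2 = 1

1


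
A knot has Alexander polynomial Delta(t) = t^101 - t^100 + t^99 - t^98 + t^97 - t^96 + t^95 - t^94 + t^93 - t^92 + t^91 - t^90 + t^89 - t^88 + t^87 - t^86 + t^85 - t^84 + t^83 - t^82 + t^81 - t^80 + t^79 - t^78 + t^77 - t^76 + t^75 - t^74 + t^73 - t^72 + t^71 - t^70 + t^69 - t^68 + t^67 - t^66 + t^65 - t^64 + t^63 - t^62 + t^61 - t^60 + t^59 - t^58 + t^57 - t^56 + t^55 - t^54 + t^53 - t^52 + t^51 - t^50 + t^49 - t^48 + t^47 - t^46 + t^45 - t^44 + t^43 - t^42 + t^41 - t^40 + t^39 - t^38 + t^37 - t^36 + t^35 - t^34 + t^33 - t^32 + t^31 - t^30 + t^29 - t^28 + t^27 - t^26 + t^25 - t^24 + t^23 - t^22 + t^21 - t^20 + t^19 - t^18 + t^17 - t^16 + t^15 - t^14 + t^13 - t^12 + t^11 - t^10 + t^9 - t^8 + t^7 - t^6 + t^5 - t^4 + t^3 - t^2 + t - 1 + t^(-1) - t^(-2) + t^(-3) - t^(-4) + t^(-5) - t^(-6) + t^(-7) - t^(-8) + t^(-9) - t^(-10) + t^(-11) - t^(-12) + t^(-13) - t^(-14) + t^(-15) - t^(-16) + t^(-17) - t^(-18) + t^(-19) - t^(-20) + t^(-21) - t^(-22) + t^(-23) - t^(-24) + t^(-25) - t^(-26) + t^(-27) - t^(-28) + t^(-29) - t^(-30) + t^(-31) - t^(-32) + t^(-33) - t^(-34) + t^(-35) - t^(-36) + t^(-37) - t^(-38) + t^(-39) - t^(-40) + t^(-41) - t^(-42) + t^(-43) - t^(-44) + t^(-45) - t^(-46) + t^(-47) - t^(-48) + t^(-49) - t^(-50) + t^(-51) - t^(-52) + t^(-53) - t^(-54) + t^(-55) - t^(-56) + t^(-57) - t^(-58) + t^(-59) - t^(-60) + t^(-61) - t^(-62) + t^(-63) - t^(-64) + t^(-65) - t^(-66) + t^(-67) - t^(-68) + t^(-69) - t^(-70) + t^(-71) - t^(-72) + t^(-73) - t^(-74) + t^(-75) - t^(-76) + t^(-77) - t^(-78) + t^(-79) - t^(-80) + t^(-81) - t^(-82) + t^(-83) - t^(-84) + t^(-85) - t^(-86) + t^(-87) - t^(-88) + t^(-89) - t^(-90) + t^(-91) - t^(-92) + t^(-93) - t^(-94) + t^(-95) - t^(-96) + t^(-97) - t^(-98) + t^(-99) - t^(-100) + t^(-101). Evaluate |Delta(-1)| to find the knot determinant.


Step 1: The polynomial has 203 terms with alternating signs, exponents from 101 down to -101.
Step 2: Substitute t = -1. The i-th term has coefficient (-1)^i and exponent (m-i),
  so its value is (-1)^i * (-1)^(m-i) = (-1)^m = -1 for every i.
Step 3: All 203 terms equal -1, so Delta(-1) = 203 * (-1) = -203
Step 4: |Delta(-1)| = 203

203


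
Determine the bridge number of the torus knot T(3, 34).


The bridge number of T(p,q) is min(p,q).
min(3, 34) = 3

3


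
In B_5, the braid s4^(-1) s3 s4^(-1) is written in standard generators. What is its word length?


The word length counts the number of generators (including inverses).
Listing each generator: s4^(-1), s3, s4^(-1)
There are 3 generators in this braid word.

3


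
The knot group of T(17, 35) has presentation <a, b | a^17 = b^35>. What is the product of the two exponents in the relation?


The relation is a^17 = b^35.
Product of exponents = 17 * 35
= 595

595


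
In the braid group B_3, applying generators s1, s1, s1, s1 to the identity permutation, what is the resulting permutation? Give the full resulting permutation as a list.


Starting with identity [1, 2, 3].
Apply generators in sequence:
  After s1: [2, 1, 3]
  After s1: [1, 2, 3]
  After s1: [2, 1, 3]
  After s1: [1, 2, 3]
Final permutation: [1, 2, 3]

[1, 2, 3]


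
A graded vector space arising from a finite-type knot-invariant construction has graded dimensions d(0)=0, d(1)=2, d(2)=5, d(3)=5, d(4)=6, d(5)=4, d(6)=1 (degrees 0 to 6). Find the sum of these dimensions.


Total dimension = d(0) + d(1) + ... + d(6)
= 0 + 2 + 5 + 5 + 6 + 4 + 1
= 23

23


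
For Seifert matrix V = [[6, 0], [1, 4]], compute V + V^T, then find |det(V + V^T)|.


Step 1: Form V + V^T where V = [[6, 0], [1, 4]]
  V^T = [[6, 1], [0, 4]]
  V + V^T = [[12, 1], [1, 8]]
Step 2: det(V + V^T) = 12*8 - 1*1
  = 96 - 1 = 95
Step 3: Knot determinant = |det(V + V^T)| = |95| = 95

95


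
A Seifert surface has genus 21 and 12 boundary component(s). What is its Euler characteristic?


chi = 2 - 2g - b
= 2 - 2*21 - 12
= 2 - 42 - 12 = -52

-52


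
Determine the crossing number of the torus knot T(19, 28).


For a torus knot T(p, q) with gcd(p,q)=1,
the crossing number is min(p*(q-1), q*(p-1)).
p*(q-1) = 19*27 = 513
q*(p-1) = 28*18 = 504
min(513, 504) = 504

504


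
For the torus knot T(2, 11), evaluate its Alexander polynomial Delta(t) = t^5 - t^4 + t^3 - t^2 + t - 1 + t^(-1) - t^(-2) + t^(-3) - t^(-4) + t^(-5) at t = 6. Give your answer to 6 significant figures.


Substituting t = 6 into Delta(t) = t^5 - t^4 + t^3 - t^2 + t - 1 + t^(-1) - t^(-2) + t^(-3) - t^(-4) + t^(-5):
Term values: (7776) + (-1296) + (216) + (-36) + (6) + (-1) + (0.166667) + (-0.0277778) + (0.00462963) + (-0.000771605) + (0.000128601)
Sum = 6665.142876
Rounded to 6 significant figures: 6665.14

6665.14


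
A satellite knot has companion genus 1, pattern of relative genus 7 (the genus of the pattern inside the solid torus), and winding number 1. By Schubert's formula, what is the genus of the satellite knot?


Schubert: g(satellite) = g_rel(pattern) + |winding| * g(companion),
where g_rel(pattern) is the genus of the pattern relative to the solid torus.
= 7 + 1 * 1
= 7 + 1 = 8

8


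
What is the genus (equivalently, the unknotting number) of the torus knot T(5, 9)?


For a torus knot T(p,q), both the unknotting number and genus equal (p-1)(q-1)/2.
= (5-1)(9-1)/2
= 4*8/2
= 32/2 = 16

16


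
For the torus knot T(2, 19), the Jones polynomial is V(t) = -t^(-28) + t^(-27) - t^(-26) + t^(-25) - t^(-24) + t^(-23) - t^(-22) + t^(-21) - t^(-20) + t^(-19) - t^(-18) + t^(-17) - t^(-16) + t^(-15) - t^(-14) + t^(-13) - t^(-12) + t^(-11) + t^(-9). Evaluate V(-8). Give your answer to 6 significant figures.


Substituting t = -8 into V(t) = -t^(-28) + t^(-27) - t^(-26) + t^(-25) - t^(-24) + t^(-23) - t^(-22) + t^(-21) - t^(-20) + t^(-19) - t^(-18) + t^(-17) - t^(-16) + t^(-15) - t^(-14) + t^(-13) - t^(-12) + t^(-11) + t^(-9):
  (-)t^(-28) = -5.16988e-26
  (+)t^(-27) = -4.1359e-25
  (-)t^(-26) = -3.30872e-24
  (+)t^(-25) = -2.64698e-23
  (-)t^(-24) = -2.11758e-22
  (+)t^(-23) = -1.69407e-21
  (-)t^(-22) = -1.35525e-20
  (+)t^(-21) = -1.0842e-19
  (-)t^(-20) = -8.67362e-19
  (+)t^(-19) = -6.93889e-18
  (-)t^(-18) = -5.55112e-17
  (+)t^(-17) = -4.44089e-16
  (-)t^(-16) = -3.55271e-15
  (+)t^(-15) = -2.84217e-14
  (-)t^(-14) = -2.27374e-13
  (+)t^(-13) = -1.81899e-12
  (-)t^(-12) = -1.45519e-11
  (+)t^(-11) = -1.16415e-10
  (+)t^(-9) = -7.45058e-09
Sum = (-5.16988e-26) + (-4.1359e-25) + (-3.30872e-24) + (-2.64698e-23) + (-2.11758e-22) + (-1.69407e-21) + (-1.35525e-20) + (-1.0842e-19) + (-8.67362e-19) + (-6.93889e-18) + (-5.55112e-17) + (-4.44089e-16) + (-3.55271e-15) + (-2.84217e-14) + (-2.27374e-13) + (-1.81899e-12) + (-1.45519e-11) + (-1.16415e-10) + (-7.45058e-09)
= -7.583626679e-09
Rounded to 6 significant figures: -7.58363e-09

-7.58363e-09


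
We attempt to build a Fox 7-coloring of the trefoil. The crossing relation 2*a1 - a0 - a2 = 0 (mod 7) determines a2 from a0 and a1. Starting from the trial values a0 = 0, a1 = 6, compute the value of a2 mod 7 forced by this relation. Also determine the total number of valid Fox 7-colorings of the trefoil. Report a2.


Step 1: Apply the given crossing relation 2*a1 - a0 - a2 = 0 (mod 7).
  a2 = 2*a1 - a0 mod 7
  a2 = 2*6 - 0 mod 7
  a2 = 12 - 0 mod 7
  a2 = 12 mod 7 = 5
Step 2: The trefoil has determinant 3.
  Number of Fox p-colorings (p prime) is p^2 if p = 3, else p.
  Since 7 does not divide 3, only trivial (constant) colorings exist.
  (So the trial a0 = 0, a1 = 6 with a0 != a1 does NOT extend to a valid coloring of the whole trefoil: the other two crossing relations require 3*(a1 - a0) = 0 (mod 7), which fails.)
  Total colorings = 7
Step 3: a2 = 5, total Fox 7-colorings = 7

5


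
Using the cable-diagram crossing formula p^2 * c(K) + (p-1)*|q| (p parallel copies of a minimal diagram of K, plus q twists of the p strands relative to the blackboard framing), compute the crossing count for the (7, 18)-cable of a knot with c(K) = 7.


Step 1: Each of the c(K) crossings of the companion diagram becomes p*p = p^2 crossings among the p parallel strands, and each of the |q| twists s_1 s_2 ... s_(p-1) adds (p-1) crossings.
  Crossings = p^2 * c(K) + (p-1)*|q|
Step 2: = 7^2 * 7 + (7-1)*18
Step 3: = 49*7 + 6*18
Step 4: = 343 + 108 = 451

451


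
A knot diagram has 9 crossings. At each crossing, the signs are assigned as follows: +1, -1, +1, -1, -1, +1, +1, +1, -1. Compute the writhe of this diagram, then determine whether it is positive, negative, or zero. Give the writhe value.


Step 1: Count positive crossings (+1).
Positive crossings: 5
Step 2: Count negative crossings (-1).
Negative crossings: 4
Step 3: Writhe = (positive) - (negative)
w = 5 - 4 = 1
Step 4: |w| = 1, and w is positive

1


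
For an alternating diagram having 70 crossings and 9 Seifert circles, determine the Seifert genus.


For alternating knots, g = (c - s + 1)/2.
= (70 - 9 + 1)/2
= 62/2 = 31

31


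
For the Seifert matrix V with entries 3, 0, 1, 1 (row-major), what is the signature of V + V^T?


Step 1: V + V^T = [[6, 1], [1, 2]]
Step 2: trace = 8, det = 11
Step 3: Discriminant = 8^2 - 4*11 = 20
Step 4: Eigenvalues: 6.23607, 1.76393
Step 5: Signature = (# positive eigenvalues) - (# negative eigenvalues) = 2

2


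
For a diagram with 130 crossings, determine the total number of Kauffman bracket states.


Each crossing contributes 2 choices (A-smoothing or B-smoothing).
Total states = 2^130 = 1361129467683753853853498429727072845824

1361129467683753853853498429727072845824


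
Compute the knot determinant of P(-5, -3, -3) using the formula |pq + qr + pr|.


Step 1: Compute pq + qr + pr.
pq = (-5)*(-3) = 15
qr = (-3)*(-3) = 9
pr = (-5)*(-3) = 15
pq + qr + pr = 15 + 9 + 15 = 39
Step 2: Take absolute value.
det(P(-5,-3,-3)) = |39| = 39

39


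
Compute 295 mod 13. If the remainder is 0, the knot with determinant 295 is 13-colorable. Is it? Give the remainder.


Step 1: A knot is p-colorable if and only if p divides its determinant.
Step 2: Compute 295 mod 13.
295 = 22 * 13 + 9
Step 3: 295 mod 13 = 9
Step 4: The knot is 13-colorable: no

9


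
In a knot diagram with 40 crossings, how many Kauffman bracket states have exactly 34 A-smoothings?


We choose which 34 of 40 crossings get A-smoothings.
C(40, 34) = 40! / (34! * 6!)
= 3838380

3838380


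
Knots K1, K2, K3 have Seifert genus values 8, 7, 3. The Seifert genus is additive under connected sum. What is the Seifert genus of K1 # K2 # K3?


The Seifert genus is additive under connected sum.
Seifert genus(K1 # K2 # K3) = (8) + (7) + (3)
= 18

18


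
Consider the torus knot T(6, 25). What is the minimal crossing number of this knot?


For a torus knot T(p, q) with gcd(p,q)=1,
the crossing number is min(p*(q-1), q*(p-1)).
p*(q-1) = 6*24 = 144
q*(p-1) = 25*5 = 125
min(144, 125) = 125

125


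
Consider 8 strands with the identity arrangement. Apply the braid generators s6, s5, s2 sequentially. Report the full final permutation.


Starting with identity [1, 2, 3, 4, 5, 6, 7, 8].
Apply generators in sequence:
  After s6: [1, 2, 3, 4, 5, 7, 6, 8]
  After s5: [1, 2, 3, 4, 7, 5, 6, 8]
  After s2: [1, 3, 2, 4, 7, 5, 6, 8]
Final permutation: [1, 3, 2, 4, 7, 5, 6, 8]

[1, 3, 2, 4, 7, 5, 6, 8]


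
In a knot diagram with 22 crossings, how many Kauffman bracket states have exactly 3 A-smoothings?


We choose which 3 of 22 crossings get A-smoothings.
C(22, 3) = 22! / (3! * 19!)
= 1540

1540


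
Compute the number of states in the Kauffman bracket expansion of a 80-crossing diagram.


Each crossing contributes 2 choices (A-smoothing or B-smoothing).
Total states = 2^80 = 1208925819614629174706176

1208925819614629174706176


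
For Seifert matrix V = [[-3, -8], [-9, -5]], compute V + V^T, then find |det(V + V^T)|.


Step 1: Form V + V^T where V = [[-3, -8], [-9, -5]]
  V^T = [[-3, -9], [-8, -5]]
  V + V^T = [[-6, -17], [-17, -10]]
Step 2: det(V + V^T) = (-6)*(-10) - (-17)*(-17)
  = 60 - 289 = -229
Step 3: Knot determinant = |det(V + V^T)| = |-229| = 229

229


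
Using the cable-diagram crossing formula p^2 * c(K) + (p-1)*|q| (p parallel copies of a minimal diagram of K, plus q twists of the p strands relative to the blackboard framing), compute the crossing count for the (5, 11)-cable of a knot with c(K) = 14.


Step 1: Each of the c(K) crossings of the companion diagram becomes p*p = p^2 crossings among the p parallel strands, and each of the |q| twists s_1 s_2 ... s_(p-1) adds (p-1) crossings.
  Crossings = p^2 * c(K) + (p-1)*|q|
Step 2: = 5^2 * 14 + (5-1)*11
Step 3: = 25*14 + 4*11
Step 4: = 350 + 44 = 394

394


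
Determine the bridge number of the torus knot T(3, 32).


The bridge number of T(p,q) is min(p,q).
min(3, 32) = 3

3


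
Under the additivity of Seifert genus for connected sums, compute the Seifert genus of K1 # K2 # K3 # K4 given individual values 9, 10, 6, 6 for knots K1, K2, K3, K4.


The Seifert genus is additive under connected sum.
Seifert genus(K1 # K2 # K3 # K4) = (9) + (10) + (6) + (6)
= 31

31


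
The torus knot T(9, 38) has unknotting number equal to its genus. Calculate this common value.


For a torus knot T(p,q), both the unknotting number and genus equal (p-1)(q-1)/2.
= (9-1)(38-1)/2
= 8*37/2
= 296/2 = 148

148


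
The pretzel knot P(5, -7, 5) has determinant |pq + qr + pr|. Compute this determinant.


Step 1: Compute pq + qr + pr.
pq = 5*(-7) = -35
qr = (-7)*5 = -35
pr = 5*5 = 25
pq + qr + pr = -35 + (-35) + 25 = -45
Step 2: Take absolute value.
det(P(5,-7,5)) = |-45| = 45

45


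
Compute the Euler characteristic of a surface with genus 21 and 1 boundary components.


chi = 2 - 2g - b
= 2 - 2*21 - 1
= 2 - 42 - 1 = -41

-41


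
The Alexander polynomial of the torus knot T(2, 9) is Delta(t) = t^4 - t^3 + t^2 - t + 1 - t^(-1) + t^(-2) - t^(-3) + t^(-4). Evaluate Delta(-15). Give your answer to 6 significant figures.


Substituting t = -15 into Delta(t) = t^4 - t^3 + t^2 - t + 1 - t^(-1) + t^(-2) - t^(-3) + t^(-4):
Term values: (50625) + (3375) + (225) + (15) + (1) + (0.0666667) + (0.00444444) + (0.000296296) + (1.97531e-05)
Sum = 54241.07143
Rounded to 6 significant figures: 54241.1

54241.1


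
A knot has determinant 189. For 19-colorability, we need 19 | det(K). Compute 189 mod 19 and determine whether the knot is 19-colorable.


Step 1: A knot is p-colorable if and only if p divides its determinant.
Step 2: Compute 189 mod 19.
189 = 9 * 19 + 18
Step 3: 189 mod 19 = 18
Step 4: The knot is 19-colorable: no

18


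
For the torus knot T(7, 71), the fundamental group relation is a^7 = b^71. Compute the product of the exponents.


The relation is a^7 = b^71.
Product of exponents = 7 * 71
= 497

497


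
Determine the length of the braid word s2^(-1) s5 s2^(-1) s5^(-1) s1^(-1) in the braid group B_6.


The word length counts the number of generators (including inverses).
Listing each generator: s2^(-1), s5, s2^(-1), s5^(-1), s1^(-1)
There are 5 generators in this braid word.

5


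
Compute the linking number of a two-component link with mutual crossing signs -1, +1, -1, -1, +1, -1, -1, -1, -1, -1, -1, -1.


Step 1: Count positive crossings: 2
Step 2: Count negative crossings: 10
Step 3: Sum of signs = 2 - 10 = -8
Step 4: Linking number = sum/2 = -8/2 = -4

-4


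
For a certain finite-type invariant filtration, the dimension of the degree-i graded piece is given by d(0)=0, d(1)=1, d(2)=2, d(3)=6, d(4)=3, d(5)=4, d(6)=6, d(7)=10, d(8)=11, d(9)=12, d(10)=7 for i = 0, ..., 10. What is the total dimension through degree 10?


Total dimension = d(0) + d(1) + ... + d(10)
= 0 + 1 + 2 + 6 + 3 + 4 + 6 + 10 + 11 + 12 + 7
= 62

62


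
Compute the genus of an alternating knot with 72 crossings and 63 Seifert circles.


For alternating knots, g = (c - s + 1)/2.
= (72 - 63 + 1)/2
= 10/2 = 5

5


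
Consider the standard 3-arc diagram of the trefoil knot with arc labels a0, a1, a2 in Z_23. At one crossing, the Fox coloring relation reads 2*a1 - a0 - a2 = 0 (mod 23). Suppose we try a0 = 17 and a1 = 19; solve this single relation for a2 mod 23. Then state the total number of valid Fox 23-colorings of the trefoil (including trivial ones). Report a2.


Step 1: Apply the given crossing relation 2*a1 - a0 - a2 = 0 (mod 23).
  a2 = 2*a1 - a0 mod 23
  a2 = 2*19 - 17 mod 23
  a2 = 38 - 17 mod 23
  a2 = 21 mod 23 = 21
Step 2: The trefoil has determinant 3.
  Number of Fox p-colorings (p prime) is p^2 if p = 3, else p.
  Since 23 does not divide 3, only trivial (constant) colorings exist.
  (So the trial a0 = 17, a1 = 19 with a0 != a1 does NOT extend to a valid coloring of the whole trefoil: the other two crossing relations require 3*(a1 - a0) = 0 (mod 23), which fails.)
  Total colorings = 23
Step 3: a2 = 21, total Fox 23-colorings = 23

21


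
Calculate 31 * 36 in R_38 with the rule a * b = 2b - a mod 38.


31 * 36 = 2*36 - 31 mod 38
= 72 - 31 mod 38
= 41 mod 38 = 3

3


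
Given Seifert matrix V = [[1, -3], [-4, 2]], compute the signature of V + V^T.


Step 1: V + V^T = [[2, -7], [-7, 4]]
Step 2: trace = 6, det = -41
Step 3: Discriminant = 6^2 - 4*(-41) = 200
Step 4: Eigenvalues: 10.0711, -4.07107
Step 5: Signature = (# positive eigenvalues) - (# negative eigenvalues) = 0

0


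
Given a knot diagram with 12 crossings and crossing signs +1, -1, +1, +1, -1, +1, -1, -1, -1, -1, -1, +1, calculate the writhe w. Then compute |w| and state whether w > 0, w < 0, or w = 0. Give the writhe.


Step 1: Count positive crossings (+1).
Positive crossings: 5
Step 2: Count negative crossings (-1).
Negative crossings: 7
Step 3: Writhe = (positive) - (negative)
w = 5 - 7 = -2
Step 4: |w| = 2, and w is negative

-2


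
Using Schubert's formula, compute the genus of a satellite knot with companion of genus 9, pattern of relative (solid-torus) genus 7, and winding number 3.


Schubert: g(satellite) = g_rel(pattern) + |winding| * g(companion),
where g_rel(pattern) is the genus of the pattern relative to the solid torus.
= 7 + 3 * 9
= 7 + 27 = 34

34


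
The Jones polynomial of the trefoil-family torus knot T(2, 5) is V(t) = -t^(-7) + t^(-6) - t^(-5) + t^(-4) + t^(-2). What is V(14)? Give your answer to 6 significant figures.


Substituting t = 14 into V(t) = -t^(-7) + t^(-6) - t^(-5) + t^(-4) + t^(-2):
  (-)t^(-7) = -9.48645e-09
  (+)t^(-6) = 1.3281e-07
  (-)t^(-5) = -1.85934e-06
  (+)t^(-4) = 2.60308e-05
  (+)t^(-2) = 0.00510204
Sum = (-9.48645e-09) + (1.3281e-07) + (-1.85934e-06) + (2.60308e-05) + (0.00510204)
= 0.005126335616
Rounded to 6 significant figures: 0.00512634

0.00512634


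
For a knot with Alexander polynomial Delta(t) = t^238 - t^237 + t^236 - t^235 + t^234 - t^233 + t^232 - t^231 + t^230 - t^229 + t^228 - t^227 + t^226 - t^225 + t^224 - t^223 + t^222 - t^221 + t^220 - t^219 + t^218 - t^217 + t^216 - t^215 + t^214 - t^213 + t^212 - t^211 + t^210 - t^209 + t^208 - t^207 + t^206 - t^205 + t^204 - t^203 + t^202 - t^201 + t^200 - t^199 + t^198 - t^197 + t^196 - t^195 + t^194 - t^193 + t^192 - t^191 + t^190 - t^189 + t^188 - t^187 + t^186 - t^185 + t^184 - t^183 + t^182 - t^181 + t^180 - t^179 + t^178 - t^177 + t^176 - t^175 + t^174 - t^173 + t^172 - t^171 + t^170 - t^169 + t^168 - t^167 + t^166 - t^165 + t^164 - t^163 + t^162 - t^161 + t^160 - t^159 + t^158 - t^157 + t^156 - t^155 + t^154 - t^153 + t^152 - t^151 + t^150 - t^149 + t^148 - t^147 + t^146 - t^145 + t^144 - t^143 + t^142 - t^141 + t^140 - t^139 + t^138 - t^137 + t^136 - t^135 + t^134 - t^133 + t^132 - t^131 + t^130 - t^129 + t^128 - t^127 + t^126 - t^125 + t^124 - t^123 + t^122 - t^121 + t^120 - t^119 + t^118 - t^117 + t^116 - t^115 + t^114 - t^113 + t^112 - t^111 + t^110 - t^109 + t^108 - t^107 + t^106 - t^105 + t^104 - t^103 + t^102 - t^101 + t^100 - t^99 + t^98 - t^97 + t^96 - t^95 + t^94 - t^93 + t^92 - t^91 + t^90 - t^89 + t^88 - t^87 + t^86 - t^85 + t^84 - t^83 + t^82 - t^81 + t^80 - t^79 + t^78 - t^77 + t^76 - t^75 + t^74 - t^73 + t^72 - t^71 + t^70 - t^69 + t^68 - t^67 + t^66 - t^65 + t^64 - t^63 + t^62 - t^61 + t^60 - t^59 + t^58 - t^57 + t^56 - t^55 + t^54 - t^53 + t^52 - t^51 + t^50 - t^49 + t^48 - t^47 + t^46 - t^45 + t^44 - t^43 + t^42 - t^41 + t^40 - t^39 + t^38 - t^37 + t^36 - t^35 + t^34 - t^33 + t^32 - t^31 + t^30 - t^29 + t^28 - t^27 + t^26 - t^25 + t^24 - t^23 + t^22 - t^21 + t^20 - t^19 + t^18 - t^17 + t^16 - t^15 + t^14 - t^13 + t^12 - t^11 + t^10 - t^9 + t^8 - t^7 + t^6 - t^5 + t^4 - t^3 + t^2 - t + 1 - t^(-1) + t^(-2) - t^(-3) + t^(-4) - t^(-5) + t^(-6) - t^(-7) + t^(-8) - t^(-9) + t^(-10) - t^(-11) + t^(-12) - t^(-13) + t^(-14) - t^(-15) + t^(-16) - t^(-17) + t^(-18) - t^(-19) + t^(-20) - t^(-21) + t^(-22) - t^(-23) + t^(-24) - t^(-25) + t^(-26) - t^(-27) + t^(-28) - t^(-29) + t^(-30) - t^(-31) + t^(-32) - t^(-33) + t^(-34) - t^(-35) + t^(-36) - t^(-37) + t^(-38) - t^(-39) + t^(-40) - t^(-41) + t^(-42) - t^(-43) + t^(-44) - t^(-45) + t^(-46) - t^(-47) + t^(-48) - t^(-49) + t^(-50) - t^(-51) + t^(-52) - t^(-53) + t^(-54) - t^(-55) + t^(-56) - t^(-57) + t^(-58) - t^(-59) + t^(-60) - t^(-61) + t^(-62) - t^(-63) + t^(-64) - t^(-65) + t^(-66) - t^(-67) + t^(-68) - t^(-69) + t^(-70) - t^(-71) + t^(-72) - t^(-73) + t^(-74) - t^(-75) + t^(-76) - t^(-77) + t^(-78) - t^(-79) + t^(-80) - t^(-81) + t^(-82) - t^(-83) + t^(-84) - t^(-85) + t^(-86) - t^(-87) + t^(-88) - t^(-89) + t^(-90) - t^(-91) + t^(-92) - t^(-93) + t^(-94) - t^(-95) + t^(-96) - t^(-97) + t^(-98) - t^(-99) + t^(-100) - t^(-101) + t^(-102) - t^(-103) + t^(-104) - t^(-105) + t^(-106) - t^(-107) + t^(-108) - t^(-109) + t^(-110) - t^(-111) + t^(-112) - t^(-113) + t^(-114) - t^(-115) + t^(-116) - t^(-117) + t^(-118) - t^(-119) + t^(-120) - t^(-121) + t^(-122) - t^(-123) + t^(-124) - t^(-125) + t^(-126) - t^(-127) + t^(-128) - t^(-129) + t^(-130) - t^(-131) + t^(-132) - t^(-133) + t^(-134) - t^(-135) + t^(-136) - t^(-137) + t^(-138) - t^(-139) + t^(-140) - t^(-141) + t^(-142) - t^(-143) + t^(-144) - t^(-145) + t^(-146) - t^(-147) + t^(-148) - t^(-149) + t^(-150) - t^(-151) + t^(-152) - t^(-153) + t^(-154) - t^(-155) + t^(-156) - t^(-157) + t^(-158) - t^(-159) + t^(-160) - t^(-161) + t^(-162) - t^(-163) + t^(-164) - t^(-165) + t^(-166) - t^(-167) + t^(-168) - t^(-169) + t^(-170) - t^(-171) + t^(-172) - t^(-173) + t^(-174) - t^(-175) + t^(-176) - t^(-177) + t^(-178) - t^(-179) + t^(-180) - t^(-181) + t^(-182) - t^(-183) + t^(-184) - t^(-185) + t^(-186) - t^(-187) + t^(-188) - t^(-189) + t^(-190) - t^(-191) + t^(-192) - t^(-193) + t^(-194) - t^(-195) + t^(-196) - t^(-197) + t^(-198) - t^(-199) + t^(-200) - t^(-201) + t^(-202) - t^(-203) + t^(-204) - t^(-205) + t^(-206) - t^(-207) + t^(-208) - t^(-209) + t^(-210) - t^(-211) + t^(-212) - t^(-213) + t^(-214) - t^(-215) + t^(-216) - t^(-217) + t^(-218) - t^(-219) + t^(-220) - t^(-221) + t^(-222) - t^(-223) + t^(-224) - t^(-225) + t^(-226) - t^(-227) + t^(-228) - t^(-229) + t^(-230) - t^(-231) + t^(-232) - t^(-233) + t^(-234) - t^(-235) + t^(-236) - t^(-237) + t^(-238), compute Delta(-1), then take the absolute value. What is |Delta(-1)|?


Step 1: The polynomial has 477 terms with alternating signs, exponents from 238 down to -238.
Step 2: Substitute t = -1. The i-th term has coefficient (-1)^i and exponent (m-i),
  so its value is (-1)^i * (-1)^(m-i) = (-1)^m = 1 for every i.
Step 3: All 477 terms equal 1, so Delta(-1) = 477 * (1) = 477
Step 4: |Delta(-1)| = 477

477


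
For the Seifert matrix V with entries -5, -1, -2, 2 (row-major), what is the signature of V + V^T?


Step 1: V + V^T = [[-10, -3], [-3, 4]]
Step 2: trace = -6, det = -49
Step 3: Discriminant = (-6)^2 - 4*(-49) = 232
Step 4: Eigenvalues: 4.61577, -10.6158
Step 5: Signature = (# positive eigenvalues) - (# negative eigenvalues) = 0

0


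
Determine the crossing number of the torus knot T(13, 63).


For a torus knot T(p, q) with gcd(p,q)=1,
the crossing number is min(p*(q-1), q*(p-1)).
p*(q-1) = 13*62 = 806
q*(p-1) = 63*12 = 756
min(806, 756) = 756

756


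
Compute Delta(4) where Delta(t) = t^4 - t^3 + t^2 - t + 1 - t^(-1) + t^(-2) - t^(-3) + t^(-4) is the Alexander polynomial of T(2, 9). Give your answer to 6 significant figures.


Substituting t = 4 into Delta(t) = t^4 - t^3 + t^2 - t + 1 - t^(-1) + t^(-2) - t^(-3) + t^(-4):
Term values: (256) + (-64) + (16) + (-4) + (1) + (-0.25) + (0.0625) + (-0.015625) + (0.00390625)
Sum = 204.8007812
Rounded to 6 significant figures: 204.801

204.801


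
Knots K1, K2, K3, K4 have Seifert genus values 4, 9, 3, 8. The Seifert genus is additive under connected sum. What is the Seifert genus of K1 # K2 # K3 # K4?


The Seifert genus is additive under connected sum.
Seifert genus(K1 # K2 # K3 # K4) = (4) + (9) + (3) + (8)
= 24

24


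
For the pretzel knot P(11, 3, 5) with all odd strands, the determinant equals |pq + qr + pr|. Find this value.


Step 1: Compute pq + qr + pr.
pq = 11*3 = 33
qr = 3*5 = 15
pr = 11*5 = 55
pq + qr + pr = 33 + 15 + 55 = 103
Step 2: Take absolute value.
det(P(11,3,5)) = |103| = 103

103


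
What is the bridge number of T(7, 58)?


The bridge number of T(p,q) is min(p,q).
min(7, 58) = 7

7


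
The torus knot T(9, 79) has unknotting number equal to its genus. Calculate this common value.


For a torus knot T(p,q), both the unknotting number and genus equal (p-1)(q-1)/2.
= (9-1)(79-1)/2
= 8*78/2
= 624/2 = 312

312


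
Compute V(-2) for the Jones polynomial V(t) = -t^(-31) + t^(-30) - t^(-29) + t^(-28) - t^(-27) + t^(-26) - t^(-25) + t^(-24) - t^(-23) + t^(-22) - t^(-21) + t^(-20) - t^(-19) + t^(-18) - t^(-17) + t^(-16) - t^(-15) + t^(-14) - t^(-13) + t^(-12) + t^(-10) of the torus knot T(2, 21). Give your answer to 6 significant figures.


Substituting t = -2 into V(t) = -t^(-31) + t^(-30) - t^(-29) + t^(-28) - t^(-27) + t^(-26) - t^(-25) + t^(-24) - t^(-23) + t^(-22) - t^(-21) + t^(-20) - t^(-19) + t^(-18) - t^(-17) + t^(-16) - t^(-15) + t^(-14) - t^(-13) + t^(-12) + t^(-10):
  (-)t^(-31) = 4.65661e-10
  (+)t^(-30) = 9.31323e-10
  (-)t^(-29) = 1.86265e-09
  (+)t^(-28) = 3.72529e-09
  (-)t^(-27) = 7.45058e-09
  (+)t^(-26) = 1.49012e-08
  (-)t^(-25) = 2.98023e-08
  (+)t^(-24) = 5.96046e-08
  (-)t^(-23) = 1.19209e-07
  (+)t^(-22) = 2.38419e-07
  (-)t^(-21) = 4.76837e-07
  (+)t^(-20) = 9.53674e-07
  (-)t^(-19) = 1.90735e-06
  (+)t^(-18) = 3.8147e-06
  (-)t^(-17) = 7.62939e-06
  (+)t^(-16) = 1.52588e-05
  (-)t^(-15) = 3.05176e-05
  (+)t^(-14) = 6.10352e-05
  (-)t^(-13) = 0.00012207
  (+)t^(-12) = 0.000244141
  (+)t^(-10) = 0.000976562
Sum = (4.65661e-10) + (9.31323e-10) + (1.86265e-09) + (3.72529e-09) + (7.45058e-09) + (1.49012e-08) + (2.98023e-08) + (5.96046e-08) + (1.19209e-07) + (2.38419e-07) + (4.76837e-07) + (9.53674e-07) + (1.90735e-06) + (3.8147e-06) + (7.62939e-06) + (1.52588e-05) + (3.05176e-05) + (6.10352e-05) + (0.00012207) + (0.000244141) + (0.000976562)
= 0.001464843284
Rounded to 6 significant figures: 0.00146484

0.00146484


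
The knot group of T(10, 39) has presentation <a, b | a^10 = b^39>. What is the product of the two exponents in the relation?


The relation is a^10 = b^39.
Product of exponents = 10 * 39
= 390

390


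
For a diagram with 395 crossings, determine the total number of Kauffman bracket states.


Each crossing contributes 2 choices (A-smoothing or B-smoothing).
Total states = 2^395 = 80695308690215893426747474125094121072803306025913234775958104891895238188026287332176417290004307232371974124148359168

80695308690215893426747474125094121072803306025913234775958104891895238188026287332176417290004307232371974124148359168


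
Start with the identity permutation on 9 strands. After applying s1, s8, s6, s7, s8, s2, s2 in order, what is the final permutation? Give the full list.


Starting with identity [1, 2, 3, 4, 5, 6, 7, 8, 9].
Apply generators in sequence:
  After s1: [2, 1, 3, 4, 5, 6, 7, 8, 9]
  After s8: [2, 1, 3, 4, 5, 6, 7, 9, 8]
  After s6: [2, 1, 3, 4, 5, 7, 6, 9, 8]
  After s7: [2, 1, 3, 4, 5, 7, 9, 6, 8]
  After s8: [2, 1, 3, 4, 5, 7, 9, 8, 6]
  After s2: [2, 3, 1, 4, 5, 7, 9, 8, 6]
  After s2: [2, 1, 3, 4, 5, 7, 9, 8, 6]
Final permutation: [2, 1, 3, 4, 5, 7, 9, 8, 6]

[2, 1, 3, 4, 5, 7, 9, 8, 6]


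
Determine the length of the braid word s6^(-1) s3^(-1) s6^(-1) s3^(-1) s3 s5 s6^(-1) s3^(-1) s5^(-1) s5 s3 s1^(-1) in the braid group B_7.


The word length counts the number of generators (including inverses).
Listing each generator: s6^(-1), s3^(-1), s6^(-1), s3^(-1), s3, s5, s6^(-1), s3^(-1), s5^(-1), s5, s3, s1^(-1)
There are 12 generators in this braid word.

12


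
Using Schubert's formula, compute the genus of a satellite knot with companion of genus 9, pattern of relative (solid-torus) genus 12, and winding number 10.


Schubert: g(satellite) = g_rel(pattern) + |winding| * g(companion),
where g_rel(pattern) is the genus of the pattern relative to the solid torus.
= 12 + 10 * 9
= 12 + 90 = 102

102


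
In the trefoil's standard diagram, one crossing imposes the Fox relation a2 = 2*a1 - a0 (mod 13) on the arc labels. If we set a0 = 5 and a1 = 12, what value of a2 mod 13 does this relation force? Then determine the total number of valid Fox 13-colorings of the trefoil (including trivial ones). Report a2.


Step 1: Apply the given crossing relation 2*a1 - a0 - a2 = 0 (mod 13).
  a2 = 2*a1 - a0 mod 13
  a2 = 2*12 - 5 mod 13
  a2 = 24 - 5 mod 13
  a2 = 19 mod 13 = 6
Step 2: The trefoil has determinant 3.
  Number of Fox p-colorings (p prime) is p^2 if p = 3, else p.
  Since 13 does not divide 3, only trivial (constant) colorings exist.
  (So the trial a0 = 5, a1 = 12 with a0 != a1 does NOT extend to a valid coloring of the whole trefoil: the other two crossing relations require 3*(a1 - a0) = 0 (mod 13), which fails.)
  Total colorings = 13
Step 3: a2 = 6, total Fox 13-colorings = 13

6


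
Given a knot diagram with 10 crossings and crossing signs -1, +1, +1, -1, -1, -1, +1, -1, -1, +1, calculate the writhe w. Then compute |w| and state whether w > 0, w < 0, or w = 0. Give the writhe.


Step 1: Count positive crossings (+1).
Positive crossings: 4
Step 2: Count negative crossings (-1).
Negative crossings: 6
Step 3: Writhe = (positive) - (negative)
w = 4 - 6 = -2
Step 4: |w| = 2, and w is negative

-2


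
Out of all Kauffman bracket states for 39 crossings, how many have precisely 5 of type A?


We choose which 5 of 39 crossings get A-smoothings.
C(39, 5) = 39! / (5! * 34!)
= 575757

575757


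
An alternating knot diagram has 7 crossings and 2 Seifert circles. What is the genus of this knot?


For alternating knots, g = (c - s + 1)/2.
= (7 - 2 + 1)/2
= 6/2 = 3

3


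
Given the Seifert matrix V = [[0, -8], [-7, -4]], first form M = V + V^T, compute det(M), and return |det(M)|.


Step 1: Form V + V^T where V = [[0, -8], [-7, -4]]
  V^T = [[0, -7], [-8, -4]]
  V + V^T = [[0, -15], [-15, -8]]
Step 2: det(V + V^T) = 0*(-8) - (-15)*(-15)
  = 0 - 225 = -225
Step 3: Knot determinant = |det(V + V^T)| = |-225| = 225

225


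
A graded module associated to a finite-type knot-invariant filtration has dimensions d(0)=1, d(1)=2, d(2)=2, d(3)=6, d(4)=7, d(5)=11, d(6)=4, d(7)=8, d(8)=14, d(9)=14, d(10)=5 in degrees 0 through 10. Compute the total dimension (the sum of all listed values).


Total dimension = d(0) + d(1) + ... + d(10)
= 1 + 2 + 2 + 6 + 7 + 11 + 4 + 8 + 14 + 14 + 5
= 74

74


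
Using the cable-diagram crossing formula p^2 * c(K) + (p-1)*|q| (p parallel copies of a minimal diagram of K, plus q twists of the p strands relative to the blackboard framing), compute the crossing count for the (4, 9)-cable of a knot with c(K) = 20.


Step 1: Each of the c(K) crossings of the companion diagram becomes p*p = p^2 crossings among the p parallel strands, and each of the |q| twists s_1 s_2 ... s_(p-1) adds (p-1) crossings.
  Crossings = p^2 * c(K) + (p-1)*|q|
Step 2: = 4^2 * 20 + (4-1)*9
Step 3: = 16*20 + 3*9
Step 4: = 320 + 27 = 347

347


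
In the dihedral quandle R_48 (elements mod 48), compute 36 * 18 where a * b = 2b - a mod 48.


36 * 18 = 2*18 - 36 mod 48
= 36 - 36 mod 48
= 0 mod 48 = 0

0


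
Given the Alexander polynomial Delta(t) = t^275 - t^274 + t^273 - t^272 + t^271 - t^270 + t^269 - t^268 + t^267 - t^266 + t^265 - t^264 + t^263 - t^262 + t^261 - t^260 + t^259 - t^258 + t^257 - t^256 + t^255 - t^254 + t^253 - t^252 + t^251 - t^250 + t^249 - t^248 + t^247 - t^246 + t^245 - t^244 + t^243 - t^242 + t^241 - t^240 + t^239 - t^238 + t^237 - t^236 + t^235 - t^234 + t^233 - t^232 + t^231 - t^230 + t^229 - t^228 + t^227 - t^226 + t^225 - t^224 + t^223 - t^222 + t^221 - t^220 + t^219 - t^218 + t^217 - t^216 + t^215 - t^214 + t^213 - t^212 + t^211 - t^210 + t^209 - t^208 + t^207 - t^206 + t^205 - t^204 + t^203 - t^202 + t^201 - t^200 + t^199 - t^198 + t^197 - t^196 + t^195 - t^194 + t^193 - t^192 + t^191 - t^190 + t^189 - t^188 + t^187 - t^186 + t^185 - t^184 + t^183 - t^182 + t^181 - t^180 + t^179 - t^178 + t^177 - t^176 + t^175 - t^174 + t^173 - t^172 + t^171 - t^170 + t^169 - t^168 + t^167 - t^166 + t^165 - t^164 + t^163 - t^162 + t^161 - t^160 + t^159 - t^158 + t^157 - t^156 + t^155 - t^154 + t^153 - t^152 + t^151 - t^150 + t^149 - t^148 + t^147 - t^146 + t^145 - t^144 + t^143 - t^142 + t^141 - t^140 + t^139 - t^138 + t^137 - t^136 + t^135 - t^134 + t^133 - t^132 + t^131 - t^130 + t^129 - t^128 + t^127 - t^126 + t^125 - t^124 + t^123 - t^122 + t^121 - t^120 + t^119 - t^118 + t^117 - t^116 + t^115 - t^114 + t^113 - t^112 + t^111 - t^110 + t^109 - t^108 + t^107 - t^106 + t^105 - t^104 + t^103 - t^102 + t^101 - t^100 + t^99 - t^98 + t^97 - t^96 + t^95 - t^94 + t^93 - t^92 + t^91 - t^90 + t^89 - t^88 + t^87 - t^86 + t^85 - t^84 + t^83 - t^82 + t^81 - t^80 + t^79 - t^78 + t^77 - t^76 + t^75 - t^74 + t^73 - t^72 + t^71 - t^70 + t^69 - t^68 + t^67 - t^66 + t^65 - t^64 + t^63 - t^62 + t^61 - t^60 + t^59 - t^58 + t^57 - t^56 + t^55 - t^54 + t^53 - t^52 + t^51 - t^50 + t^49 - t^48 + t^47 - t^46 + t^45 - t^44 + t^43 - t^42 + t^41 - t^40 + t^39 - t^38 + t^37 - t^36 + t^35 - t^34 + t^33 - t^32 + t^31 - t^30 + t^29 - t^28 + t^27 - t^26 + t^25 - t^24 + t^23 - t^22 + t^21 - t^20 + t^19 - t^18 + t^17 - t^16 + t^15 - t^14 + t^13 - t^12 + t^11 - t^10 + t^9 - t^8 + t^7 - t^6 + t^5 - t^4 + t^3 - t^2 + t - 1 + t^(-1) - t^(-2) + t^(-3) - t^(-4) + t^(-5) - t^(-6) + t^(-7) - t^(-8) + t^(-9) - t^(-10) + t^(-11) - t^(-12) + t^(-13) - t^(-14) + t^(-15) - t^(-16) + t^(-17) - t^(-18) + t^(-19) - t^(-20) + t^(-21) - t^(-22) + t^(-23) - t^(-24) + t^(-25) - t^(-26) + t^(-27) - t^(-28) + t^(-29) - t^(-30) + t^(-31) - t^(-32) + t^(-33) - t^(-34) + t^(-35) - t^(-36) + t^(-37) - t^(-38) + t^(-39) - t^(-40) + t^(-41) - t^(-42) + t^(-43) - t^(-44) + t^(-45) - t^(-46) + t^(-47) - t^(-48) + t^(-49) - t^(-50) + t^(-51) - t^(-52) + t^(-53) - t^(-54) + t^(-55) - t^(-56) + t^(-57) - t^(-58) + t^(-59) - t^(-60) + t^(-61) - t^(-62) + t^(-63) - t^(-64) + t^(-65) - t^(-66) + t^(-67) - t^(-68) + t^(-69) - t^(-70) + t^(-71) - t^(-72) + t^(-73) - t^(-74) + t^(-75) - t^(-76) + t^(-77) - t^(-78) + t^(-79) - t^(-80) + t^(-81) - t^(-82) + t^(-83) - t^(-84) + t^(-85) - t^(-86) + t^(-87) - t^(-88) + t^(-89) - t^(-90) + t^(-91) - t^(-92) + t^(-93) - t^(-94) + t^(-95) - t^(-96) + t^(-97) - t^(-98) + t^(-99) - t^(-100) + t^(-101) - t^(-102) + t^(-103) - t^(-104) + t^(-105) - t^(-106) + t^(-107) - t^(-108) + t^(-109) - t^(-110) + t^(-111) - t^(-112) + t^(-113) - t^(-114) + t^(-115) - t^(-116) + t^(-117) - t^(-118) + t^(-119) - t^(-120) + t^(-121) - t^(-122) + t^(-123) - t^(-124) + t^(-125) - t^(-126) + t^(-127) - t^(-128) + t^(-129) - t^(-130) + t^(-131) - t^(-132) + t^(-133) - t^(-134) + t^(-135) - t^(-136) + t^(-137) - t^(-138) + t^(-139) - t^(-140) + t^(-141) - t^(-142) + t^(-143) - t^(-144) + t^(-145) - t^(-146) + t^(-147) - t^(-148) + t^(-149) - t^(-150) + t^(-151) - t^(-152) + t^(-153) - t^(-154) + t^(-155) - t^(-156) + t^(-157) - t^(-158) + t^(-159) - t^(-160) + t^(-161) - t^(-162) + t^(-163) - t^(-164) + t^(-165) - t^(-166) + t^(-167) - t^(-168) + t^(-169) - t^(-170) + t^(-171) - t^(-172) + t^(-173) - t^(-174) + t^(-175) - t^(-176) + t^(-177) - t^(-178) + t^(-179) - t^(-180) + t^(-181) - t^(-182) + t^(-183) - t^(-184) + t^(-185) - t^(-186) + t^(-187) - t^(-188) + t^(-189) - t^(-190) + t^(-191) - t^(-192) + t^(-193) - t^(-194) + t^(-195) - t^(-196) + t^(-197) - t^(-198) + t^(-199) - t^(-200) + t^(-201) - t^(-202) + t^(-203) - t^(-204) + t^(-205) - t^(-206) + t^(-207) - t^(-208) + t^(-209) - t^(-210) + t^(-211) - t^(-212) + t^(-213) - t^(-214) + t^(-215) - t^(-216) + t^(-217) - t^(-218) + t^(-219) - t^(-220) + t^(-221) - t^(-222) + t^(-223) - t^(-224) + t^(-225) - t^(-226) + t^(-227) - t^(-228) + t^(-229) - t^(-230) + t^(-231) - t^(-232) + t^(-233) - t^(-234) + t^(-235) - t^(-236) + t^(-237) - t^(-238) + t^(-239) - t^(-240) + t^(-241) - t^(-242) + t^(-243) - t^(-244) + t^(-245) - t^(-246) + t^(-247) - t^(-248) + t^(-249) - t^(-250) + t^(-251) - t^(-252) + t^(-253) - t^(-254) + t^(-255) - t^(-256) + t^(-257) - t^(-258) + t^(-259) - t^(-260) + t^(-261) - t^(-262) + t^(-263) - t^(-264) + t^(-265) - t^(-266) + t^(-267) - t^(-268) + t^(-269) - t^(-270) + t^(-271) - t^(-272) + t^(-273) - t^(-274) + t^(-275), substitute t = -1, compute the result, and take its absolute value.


Step 1: The polynomial has 551 terms with alternating signs, exponents from 275 down to -275.
Step 2: Substitute t = -1. The i-th term has coefficient (-1)^i and exponent (m-i),
  so its value is (-1)^i * (-1)^(m-i) = (-1)^m = -1 for every i.
Step 3: All 551 terms equal -1, so Delta(-1) = 551 * (-1) = -551
Step 4: |Delta(-1)| = 551

551
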